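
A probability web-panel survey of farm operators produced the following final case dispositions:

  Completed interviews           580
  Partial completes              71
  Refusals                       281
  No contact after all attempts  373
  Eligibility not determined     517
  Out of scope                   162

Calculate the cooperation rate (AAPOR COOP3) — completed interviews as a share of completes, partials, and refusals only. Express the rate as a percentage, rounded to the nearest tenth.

62.2%

Num: 580
Denominator: 580 + 71 + 281 = 932
COOP3 = 580 / 932 = 0.6223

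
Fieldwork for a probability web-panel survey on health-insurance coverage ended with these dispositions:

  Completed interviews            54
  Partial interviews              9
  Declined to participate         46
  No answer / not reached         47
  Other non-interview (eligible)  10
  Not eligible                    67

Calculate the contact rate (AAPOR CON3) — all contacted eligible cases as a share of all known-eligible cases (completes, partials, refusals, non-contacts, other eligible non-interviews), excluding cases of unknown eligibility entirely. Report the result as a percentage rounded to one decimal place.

71.7%

Numerator → 54 + 9 + 46 + 10 = 119
Denominator → 54 + 9 + 46 + 47 + 10 = 166
CON3 = 119 / 166 = 0.7169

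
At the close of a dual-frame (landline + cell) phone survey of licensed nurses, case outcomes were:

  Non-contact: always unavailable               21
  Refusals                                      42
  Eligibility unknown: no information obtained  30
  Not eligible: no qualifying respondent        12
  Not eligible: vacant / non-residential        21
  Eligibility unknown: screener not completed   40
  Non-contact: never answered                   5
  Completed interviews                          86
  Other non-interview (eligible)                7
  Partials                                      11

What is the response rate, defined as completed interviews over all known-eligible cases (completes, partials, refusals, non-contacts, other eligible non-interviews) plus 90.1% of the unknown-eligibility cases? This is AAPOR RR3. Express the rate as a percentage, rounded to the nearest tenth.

Never reached = 5 + 21 = 26
Unknown eligibility = 40 + 30 = 70
Screened out, ineligible = 12 + 21 = 33
Numerator = 86
Eligible (known) = 86 + 11 + 42 + 26 + 7 = 172
Eligible share of unknowns = 0.9010 × 70 = 63.07
Denominator = 172 + 63.07 = 235.07
RR3 = 86 / 235.07 = 0.3658

36.6%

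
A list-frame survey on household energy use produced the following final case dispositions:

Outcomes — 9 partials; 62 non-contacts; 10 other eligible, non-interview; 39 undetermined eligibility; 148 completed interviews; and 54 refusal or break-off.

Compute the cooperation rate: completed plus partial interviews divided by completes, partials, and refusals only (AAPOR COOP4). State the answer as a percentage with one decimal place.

Numerator → 148 + 9 = 157
Denominator → 148 + 9 + 54 = 211
COOP4 = 157 / 211 = 0.7441

74.4%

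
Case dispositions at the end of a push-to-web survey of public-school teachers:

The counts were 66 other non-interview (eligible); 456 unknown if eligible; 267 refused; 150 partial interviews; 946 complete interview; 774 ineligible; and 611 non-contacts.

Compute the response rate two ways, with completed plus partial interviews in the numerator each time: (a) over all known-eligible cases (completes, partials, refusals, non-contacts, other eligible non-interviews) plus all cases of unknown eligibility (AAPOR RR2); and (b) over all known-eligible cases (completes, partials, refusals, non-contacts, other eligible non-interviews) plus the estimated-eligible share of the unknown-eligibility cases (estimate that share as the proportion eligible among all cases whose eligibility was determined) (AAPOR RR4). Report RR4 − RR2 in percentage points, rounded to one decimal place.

2.3

Num = 946 + 150 = 1096
Denom = 946 + 150 + 267 + 611 + 66 + 456 = 2496
RR2 = 1096 / 2496 = 0.4391
Known eligible = 946 + 150 + 267 + 611 + 66 = 2040
e = 2040 / (2040 + 774) = 2040 / 2814 = 0.7249
Eligible share of unknowns = 0.7249 × 456 = 330.55
Denom = 2040 + 330.55 = 2370.55
RR4 = 1096 / 2370.55 = 0.4623
Difference = 46.23 − 43.91 = 2.32 percentage points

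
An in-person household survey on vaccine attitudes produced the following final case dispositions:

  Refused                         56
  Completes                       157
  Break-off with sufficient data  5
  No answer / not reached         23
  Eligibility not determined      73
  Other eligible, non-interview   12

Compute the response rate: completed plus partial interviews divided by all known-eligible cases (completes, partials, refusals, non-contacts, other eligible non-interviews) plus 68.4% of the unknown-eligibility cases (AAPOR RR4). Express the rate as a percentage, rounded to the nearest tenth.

53.5%

Num: 157 + 5 = 162
Eligible (known): 157 + 5 + 56 + 23 + 12 = 253
Eligible share of unknowns: 0.6840 × 73 = 49.93
Base: 253 + 49.93 = 302.93
RR4 = 162 / 302.93 = 0.5348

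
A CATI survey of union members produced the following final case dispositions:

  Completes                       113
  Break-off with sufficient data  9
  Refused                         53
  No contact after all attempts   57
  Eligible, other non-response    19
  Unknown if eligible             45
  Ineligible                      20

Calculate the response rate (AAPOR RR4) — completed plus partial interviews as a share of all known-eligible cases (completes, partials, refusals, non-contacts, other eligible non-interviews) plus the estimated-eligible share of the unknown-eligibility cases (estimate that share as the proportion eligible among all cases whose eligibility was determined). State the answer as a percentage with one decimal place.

41.7%

Num → 113 + 9 = 122
Eligible (known) → 113 + 9 + 53 + 57 + 19 = 251
e = 251 / (251 + 20) = 251 / 271 = 0.9262
Estimated eligible among unknowns → 0.9262 × 45 = 41.68
Denominator → 251 + 41.68 = 292.68
RR4 = 122 / 292.68 = 0.4168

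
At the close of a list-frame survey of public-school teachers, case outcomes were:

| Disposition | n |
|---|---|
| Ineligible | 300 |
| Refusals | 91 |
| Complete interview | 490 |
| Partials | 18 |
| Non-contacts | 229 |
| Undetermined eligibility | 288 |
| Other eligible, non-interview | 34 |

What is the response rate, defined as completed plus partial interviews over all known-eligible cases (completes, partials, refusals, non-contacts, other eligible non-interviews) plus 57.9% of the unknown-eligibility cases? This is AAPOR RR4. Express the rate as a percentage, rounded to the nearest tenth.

Num = 490 + 18 = 508
Determined eligible = 490 + 18 + 91 + 229 + 34 = 862
Estimated eligible among unknowns = 0.5790 × 288 = 166.75
Base = 862 + 166.75 = 1028.75
RR4 = 508 / 1028.75 = 0.4938

49.4%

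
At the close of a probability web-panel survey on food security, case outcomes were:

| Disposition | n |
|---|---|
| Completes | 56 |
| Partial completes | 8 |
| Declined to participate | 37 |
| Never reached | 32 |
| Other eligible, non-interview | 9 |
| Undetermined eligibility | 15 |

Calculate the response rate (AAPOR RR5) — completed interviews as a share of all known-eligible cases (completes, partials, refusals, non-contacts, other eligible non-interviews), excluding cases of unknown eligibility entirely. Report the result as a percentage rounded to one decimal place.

Num → 56
Denominator → 56 + 8 + 37 + 32 + 9 = 142
RR5 = 56 / 142 = 0.3944

39.4%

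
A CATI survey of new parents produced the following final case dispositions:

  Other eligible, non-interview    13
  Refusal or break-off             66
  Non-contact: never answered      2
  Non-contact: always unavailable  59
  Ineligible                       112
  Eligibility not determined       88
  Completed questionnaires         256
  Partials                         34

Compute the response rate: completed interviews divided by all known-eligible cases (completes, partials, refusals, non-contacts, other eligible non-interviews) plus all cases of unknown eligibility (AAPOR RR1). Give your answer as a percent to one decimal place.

49.4%

No answer / not reached = 2 + 59 = 61
Num = 256
Base = 256 + 34 + 66 + 61 + 13 + 88 = 518
RR1 = 256 / 518 = 0.4942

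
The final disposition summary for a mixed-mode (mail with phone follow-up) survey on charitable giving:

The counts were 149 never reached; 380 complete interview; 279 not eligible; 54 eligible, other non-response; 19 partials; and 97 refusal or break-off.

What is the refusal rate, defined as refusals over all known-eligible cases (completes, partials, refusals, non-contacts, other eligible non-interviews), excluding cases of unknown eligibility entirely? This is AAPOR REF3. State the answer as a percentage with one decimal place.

Top: 97
Denom: 380 + 19 + 97 + 149 + 54 = 699
REF3 = 97 / 699 = 0.1388

13.9%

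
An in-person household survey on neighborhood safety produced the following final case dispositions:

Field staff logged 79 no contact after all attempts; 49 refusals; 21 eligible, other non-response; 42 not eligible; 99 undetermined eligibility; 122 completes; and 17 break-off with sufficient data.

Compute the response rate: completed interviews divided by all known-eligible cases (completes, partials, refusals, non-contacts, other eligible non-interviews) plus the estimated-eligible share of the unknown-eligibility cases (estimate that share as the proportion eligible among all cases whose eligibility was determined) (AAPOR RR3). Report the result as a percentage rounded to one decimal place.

Numerator = 122
Known eligible = 122 + 17 + 49 + 79 + 21 = 288
e = 288 / (288 + 42) = 288 / 330 = 0.8727
e × U = 0.8727 × 99 = 86.40
Denominator = 288 + 86.40 = 374.40
RR3 = 122 / 374.40 = 0.3259

32.6%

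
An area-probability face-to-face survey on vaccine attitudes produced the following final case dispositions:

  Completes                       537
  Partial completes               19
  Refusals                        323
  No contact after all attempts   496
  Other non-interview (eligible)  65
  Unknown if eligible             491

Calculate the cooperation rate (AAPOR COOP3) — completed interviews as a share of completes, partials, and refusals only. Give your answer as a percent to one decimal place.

61.1%

Num: 537
Base: 537 + 19 + 323 = 879
COOP3 = 537 / 879 = 0.6109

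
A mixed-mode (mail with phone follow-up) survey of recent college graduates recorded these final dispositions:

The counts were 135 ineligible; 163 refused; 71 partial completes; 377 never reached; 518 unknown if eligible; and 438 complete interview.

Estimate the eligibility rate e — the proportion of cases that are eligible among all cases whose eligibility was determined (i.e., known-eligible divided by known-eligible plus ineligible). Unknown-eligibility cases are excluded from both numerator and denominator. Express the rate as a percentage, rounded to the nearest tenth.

Determined eligible = 438 + 71 + 163 + 377 = 1049
e = 1049 / (1049 + 135) = 1049 / 1184 = 0.8860

88.6%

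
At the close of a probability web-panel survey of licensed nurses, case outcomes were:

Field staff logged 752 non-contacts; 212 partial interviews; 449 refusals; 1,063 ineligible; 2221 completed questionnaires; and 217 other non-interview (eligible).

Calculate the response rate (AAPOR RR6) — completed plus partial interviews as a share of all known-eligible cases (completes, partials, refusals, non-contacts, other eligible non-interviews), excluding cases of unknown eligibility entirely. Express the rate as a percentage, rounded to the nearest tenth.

63.2%

Num = 2221 + 212 = 2433
Base = 2221 + 212 + 449 + 752 + 217 = 3851
RR6 = 2433 / 3851 = 0.6318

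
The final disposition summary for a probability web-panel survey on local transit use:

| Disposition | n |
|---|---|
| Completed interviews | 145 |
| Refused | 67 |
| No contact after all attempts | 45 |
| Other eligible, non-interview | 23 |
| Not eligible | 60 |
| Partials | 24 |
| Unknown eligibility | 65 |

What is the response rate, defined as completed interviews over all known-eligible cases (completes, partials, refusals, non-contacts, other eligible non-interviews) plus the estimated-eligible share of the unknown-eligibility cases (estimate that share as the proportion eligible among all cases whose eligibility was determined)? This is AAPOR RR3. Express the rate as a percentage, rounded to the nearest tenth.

40.5%

Top = 145
Determined eligible = 145 + 24 + 67 + 45 + 23 = 304
e = 304 / (304 + 60) = 304 / 364 = 0.8352
e × U = 0.8352 × 65 = 54.29
Denominator = 304 + 54.29 = 358.29
RR3 = 145 / 358.29 = 0.4047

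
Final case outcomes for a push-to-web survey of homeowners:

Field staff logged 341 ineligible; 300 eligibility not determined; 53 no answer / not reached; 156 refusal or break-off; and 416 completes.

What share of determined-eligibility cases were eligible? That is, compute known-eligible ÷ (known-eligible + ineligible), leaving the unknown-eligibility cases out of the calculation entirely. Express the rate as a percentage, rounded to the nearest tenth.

64.7%

Determined eligible = 416 + 156 + 53 = 625
e = 625 / (625 + 341) = 625 / 966 = 0.6470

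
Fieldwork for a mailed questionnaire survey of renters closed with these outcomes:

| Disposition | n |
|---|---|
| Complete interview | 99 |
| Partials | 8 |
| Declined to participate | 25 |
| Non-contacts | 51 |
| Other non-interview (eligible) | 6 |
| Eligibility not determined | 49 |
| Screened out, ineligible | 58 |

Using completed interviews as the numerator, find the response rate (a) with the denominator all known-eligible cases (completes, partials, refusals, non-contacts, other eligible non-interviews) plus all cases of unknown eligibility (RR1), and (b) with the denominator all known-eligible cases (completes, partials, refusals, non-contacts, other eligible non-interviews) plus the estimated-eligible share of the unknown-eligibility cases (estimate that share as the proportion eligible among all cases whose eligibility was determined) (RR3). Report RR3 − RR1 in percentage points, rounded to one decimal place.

Num = 99
Denom = 99 + 8 + 25 + 51 + 6 + 49 = 238
RR1 = 99 / 238 = 0.4160
Eligible (known) = 99 + 8 + 25 + 51 + 6 = 189
e = 189 / (189 + 58) = 189 / 247 = 0.7652
Estimated eligible among unknowns = 0.7652 × 49 = 37.49
Denom = 189 + 37.49 = 226.49
RR3 = 99 / 226.49 = 0.4371
Difference = 43.71 − 41.60 = 2.11 percentage points

2.1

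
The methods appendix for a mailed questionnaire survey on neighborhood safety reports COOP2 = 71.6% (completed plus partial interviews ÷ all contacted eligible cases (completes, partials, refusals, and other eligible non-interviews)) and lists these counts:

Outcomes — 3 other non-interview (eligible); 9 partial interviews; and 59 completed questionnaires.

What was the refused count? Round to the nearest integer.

24

Top = 59 + 9 = 68
COOP2 = 68 / D = 0.716
D = 68 / 0.716 = 95.0
Remaining denominator categories sum to 71
refused = 95.0 − 71 ≈ 24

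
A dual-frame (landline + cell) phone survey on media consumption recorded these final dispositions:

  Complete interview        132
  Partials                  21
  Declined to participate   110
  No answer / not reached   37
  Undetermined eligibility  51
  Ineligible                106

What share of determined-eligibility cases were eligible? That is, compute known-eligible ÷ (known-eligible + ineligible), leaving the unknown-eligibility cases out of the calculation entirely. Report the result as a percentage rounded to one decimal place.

Eligible (known): 132 + 21 + 110 + 37 = 300
e = 300 / (300 + 106) = 300 / 406 = 0.7389

73.9%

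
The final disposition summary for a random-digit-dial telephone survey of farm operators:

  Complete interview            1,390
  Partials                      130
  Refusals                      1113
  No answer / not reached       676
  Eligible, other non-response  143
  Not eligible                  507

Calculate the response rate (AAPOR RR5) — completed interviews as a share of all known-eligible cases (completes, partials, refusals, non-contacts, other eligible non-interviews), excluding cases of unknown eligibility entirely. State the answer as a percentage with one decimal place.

Top = 1390
Base = 1390 + 130 + 1113 + 676 + 143 = 3452
RR5 = 1390 / 3452 = 0.4027

40.3%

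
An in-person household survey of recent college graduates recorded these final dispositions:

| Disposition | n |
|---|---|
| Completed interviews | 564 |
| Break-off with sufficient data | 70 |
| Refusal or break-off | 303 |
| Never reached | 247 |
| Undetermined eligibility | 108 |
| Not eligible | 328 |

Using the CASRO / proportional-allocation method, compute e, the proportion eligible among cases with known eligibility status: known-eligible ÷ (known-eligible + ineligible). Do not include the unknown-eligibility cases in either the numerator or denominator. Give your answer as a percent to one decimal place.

Determined eligible: 564 + 70 + 303 + 247 = 1184
e = 1184 / (1184 + 328) = 1184 / 1512 = 0.7831

78.3%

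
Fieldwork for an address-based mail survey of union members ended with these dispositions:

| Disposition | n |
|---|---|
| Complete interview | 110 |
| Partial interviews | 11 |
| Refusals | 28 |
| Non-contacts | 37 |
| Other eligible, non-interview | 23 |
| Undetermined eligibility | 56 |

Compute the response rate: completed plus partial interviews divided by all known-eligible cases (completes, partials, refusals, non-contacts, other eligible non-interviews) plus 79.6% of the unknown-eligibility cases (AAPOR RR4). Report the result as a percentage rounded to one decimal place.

47.7%

Num: 110 + 11 = 121
Determined eligible: 110 + 11 + 28 + 37 + 23 = 209
Estimated eligible among unknowns: 0.7960 × 56 = 44.58
Base: 209 + 44.58 = 253.58
RR4 = 121 / 253.58 = 0.4772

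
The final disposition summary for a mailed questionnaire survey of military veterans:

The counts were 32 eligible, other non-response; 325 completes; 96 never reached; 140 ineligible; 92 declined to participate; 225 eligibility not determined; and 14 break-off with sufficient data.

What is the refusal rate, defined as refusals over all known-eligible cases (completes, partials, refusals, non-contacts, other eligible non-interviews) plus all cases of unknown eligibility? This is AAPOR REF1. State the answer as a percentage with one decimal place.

11.7%

Top → 92
Base → 325 + 14 + 92 + 96 + 32 + 225 = 784
REF1 = 92 / 784 = 0.1173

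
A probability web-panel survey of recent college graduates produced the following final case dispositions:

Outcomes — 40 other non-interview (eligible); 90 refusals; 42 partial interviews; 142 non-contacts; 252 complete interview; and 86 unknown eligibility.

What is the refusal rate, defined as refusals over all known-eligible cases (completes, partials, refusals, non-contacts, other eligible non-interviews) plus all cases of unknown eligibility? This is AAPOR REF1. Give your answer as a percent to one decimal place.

13.8%

Top = 90
Denominator = 252 + 42 + 90 + 142 + 40 + 86 = 652
REF1 = 90 / 652 = 0.1380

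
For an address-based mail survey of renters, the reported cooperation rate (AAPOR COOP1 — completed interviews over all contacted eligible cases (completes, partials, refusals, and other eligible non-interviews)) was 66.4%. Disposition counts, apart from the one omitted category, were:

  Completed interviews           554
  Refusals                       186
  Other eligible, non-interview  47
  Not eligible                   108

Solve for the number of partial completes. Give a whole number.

COOP1 = 554 / D = 0.664
D = 554 / 0.664 = 834.3
Other denominator terms total 787
partial completes = 834.3 − 787 ≈ 47

47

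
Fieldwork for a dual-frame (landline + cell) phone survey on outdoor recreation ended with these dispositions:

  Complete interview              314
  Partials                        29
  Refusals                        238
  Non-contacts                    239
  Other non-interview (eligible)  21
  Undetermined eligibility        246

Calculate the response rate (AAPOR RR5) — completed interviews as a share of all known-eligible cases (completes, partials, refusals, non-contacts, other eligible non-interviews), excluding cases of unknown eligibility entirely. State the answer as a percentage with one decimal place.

37.3%

Numerator = 314
Denom = 314 + 29 + 238 + 239 + 21 = 841
RR5 = 314 / 841 = 0.3734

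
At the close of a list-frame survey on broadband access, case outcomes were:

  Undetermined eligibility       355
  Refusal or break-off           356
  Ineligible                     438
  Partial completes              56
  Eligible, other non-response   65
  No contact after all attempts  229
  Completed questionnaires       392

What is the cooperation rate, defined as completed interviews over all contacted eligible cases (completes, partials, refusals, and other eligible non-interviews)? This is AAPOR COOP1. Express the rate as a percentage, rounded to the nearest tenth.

Numerator = 392
Denominator = 392 + 56 + 356 + 65 = 869
COOP1 = 392 / 869 = 0.4511

45.1%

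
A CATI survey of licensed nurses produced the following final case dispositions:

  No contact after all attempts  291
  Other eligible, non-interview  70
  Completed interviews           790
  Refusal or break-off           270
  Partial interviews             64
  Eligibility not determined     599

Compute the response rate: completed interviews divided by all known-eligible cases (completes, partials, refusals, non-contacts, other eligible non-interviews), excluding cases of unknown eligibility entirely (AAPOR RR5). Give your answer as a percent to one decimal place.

53.2%

Numerator: 790
Denom: 790 + 64 + 270 + 291 + 70 = 1485
RR5 = 790 / 1485 = 0.5320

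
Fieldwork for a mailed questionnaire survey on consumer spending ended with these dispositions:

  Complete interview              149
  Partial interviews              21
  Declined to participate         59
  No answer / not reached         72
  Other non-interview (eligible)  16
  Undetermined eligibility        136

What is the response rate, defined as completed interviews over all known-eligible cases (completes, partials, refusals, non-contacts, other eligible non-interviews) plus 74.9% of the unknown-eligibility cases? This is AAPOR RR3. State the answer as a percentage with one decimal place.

35.6%

Num = 149
Eligible (known) = 149 + 21 + 59 + 72 + 16 = 317
Estimated eligible among unknowns = 0.7490 × 136 = 101.86
Base = 317 + 101.86 = 418.86
RR3 = 149 / 418.86 = 0.3557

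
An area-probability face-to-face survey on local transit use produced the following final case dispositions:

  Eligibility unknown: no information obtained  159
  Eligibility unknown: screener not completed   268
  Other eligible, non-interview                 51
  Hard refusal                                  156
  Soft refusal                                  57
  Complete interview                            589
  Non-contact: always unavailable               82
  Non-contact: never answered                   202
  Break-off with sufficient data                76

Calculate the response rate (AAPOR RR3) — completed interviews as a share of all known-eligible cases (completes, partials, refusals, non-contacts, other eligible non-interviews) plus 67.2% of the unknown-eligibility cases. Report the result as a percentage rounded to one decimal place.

Refusals = 156 + 57 = 213
Non-contacts = 202 + 82 = 284
Unknown if eligible = 268 + 159 = 427
Numerator: 589
Determined eligible: 589 + 76 + 213 + 284 + 51 = 1213
Estimated eligible among unknowns: 0.6720 × 427 = 286.94
Base: 1213 + 286.94 = 1499.94
RR3 = 589 / 1499.94 = 0.3927

39.3%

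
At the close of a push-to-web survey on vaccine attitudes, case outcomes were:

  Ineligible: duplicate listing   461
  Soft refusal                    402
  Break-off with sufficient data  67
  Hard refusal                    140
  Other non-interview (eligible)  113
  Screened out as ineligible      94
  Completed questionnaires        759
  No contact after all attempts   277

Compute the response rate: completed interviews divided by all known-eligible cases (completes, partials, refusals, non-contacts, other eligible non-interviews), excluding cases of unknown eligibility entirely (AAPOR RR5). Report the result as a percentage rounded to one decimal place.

43.2%

Refusal or break-off = 140 + 402 = 542
Out of scope = 94 + 461 = 555
Num = 759
Base = 759 + 67 + 542 + 277 + 113 = 1758
RR5 = 759 / 1758 = 0.4317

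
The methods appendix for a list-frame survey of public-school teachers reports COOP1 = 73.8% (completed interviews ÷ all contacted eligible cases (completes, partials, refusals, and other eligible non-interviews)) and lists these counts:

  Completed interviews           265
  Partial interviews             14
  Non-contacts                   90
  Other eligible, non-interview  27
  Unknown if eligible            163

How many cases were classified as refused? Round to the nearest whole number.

COOP1 = 265 / D = 0.738
D = 265 / 0.738 = 359.1
Rest of base = 306
refused = 359.1 − 306 ≈ 53

53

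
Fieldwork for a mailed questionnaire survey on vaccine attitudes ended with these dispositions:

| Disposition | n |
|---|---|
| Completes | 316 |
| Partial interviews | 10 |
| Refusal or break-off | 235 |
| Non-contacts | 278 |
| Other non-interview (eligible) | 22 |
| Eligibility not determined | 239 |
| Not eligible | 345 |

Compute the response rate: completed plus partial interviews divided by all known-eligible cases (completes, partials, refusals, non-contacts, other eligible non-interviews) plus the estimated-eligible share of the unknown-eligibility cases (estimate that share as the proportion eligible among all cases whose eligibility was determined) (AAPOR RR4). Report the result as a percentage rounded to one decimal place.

Top = 316 + 10 = 326
Eligible (known) = 316 + 10 + 235 + 278 + 22 = 861
e = 861 / (861 + 345) = 861 / 1206 = 0.7139
e × U = 0.7139 × 239 = 170.62
Denominator = 861 + 170.62 = 1031.62
RR4 = 326 / 1031.62 = 0.3160

31.6%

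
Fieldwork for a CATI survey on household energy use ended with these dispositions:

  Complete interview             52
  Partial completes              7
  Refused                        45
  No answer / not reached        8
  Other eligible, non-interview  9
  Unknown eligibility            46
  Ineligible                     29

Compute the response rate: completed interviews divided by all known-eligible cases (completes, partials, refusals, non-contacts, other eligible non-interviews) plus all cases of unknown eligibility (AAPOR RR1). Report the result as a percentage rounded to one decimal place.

31.1%

Top → 52
Base → 52 + 7 + 45 + 8 + 9 + 46 = 167
RR1 = 52 / 167 = 0.3114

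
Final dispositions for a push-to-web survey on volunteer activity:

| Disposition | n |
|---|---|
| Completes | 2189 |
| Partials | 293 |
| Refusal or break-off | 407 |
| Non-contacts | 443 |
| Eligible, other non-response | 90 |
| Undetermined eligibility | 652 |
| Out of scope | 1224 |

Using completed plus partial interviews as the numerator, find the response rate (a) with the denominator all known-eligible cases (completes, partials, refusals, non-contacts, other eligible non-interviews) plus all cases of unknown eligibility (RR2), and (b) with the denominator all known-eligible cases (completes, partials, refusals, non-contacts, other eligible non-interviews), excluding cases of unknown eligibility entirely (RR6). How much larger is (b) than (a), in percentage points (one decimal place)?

Numerator = 2189 + 293 = 2482
Denominator = 2189 + 293 + 407 + 443 + 90 + 652 = 4074
RR2 = 2482 / 4074 = 0.6092
Denominator = 2189 + 293 + 407 + 443 + 90 = 3422
RR6 = 2482 / 3422 = 0.7253
Difference = 72.53 − 60.92 = 11.61 percentage points

11.6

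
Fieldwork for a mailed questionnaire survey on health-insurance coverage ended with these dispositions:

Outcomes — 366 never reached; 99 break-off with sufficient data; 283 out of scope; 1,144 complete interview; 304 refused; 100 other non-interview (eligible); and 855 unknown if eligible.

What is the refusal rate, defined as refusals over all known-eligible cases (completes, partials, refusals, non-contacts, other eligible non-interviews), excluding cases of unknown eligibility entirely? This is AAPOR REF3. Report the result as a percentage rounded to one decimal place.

15.1%

Num = 304
Base = 1144 + 99 + 304 + 366 + 100 = 2013
REF3 = 304 / 2013 = 0.1510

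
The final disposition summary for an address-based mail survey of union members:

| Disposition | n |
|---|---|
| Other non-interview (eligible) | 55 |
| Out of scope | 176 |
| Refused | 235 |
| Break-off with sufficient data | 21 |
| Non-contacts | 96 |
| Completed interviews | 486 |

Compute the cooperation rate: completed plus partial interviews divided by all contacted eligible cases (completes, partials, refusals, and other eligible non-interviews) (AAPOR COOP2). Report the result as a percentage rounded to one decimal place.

63.6%

Top: 486 + 21 = 507
Denominator: 486 + 21 + 235 + 55 = 797
COOP2 = 507 / 797 = 0.6361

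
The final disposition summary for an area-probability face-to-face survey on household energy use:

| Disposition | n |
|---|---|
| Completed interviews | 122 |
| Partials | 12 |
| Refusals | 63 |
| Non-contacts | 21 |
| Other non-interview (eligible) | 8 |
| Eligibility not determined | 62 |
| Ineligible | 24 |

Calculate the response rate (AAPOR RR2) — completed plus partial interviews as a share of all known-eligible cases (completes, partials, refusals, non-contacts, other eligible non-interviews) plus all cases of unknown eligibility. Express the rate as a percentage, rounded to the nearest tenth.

Top: 122 + 12 = 134
Denom: 122 + 12 + 63 + 21 + 8 + 62 = 288
RR2 = 134 / 288 = 0.4653

46.5%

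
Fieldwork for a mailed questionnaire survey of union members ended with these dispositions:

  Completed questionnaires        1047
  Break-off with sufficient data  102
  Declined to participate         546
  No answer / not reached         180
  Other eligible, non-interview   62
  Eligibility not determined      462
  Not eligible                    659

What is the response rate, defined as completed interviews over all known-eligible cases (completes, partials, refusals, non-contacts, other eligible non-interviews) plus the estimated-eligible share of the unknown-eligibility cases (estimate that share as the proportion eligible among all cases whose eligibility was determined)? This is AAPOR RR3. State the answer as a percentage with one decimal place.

45.9%

Numerator = 1047
Determined eligible = 1047 + 102 + 546 + 180 + 62 = 1937
e = 1937 / (1937 + 659) = 1937 / 2596 = 0.7461
Estimated eligible among unknowns = 0.7461 × 462 = 344.70
Base = 1937 + 344.70 = 2281.70
RR3 = 1047 / 2281.70 = 0.4589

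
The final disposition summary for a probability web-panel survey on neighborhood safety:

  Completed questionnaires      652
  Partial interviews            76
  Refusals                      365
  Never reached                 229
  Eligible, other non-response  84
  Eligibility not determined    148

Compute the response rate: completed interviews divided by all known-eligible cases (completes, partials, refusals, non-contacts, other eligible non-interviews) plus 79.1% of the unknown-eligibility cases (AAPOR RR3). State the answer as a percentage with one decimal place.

42.8%

Top → 652
Determined eligible → 652 + 76 + 365 + 229 + 84 = 1406
Eligible share of unknowns → 0.7910 × 148 = 117.07
Base → 1406 + 117.07 = 1523.07
RR3 = 652 / 1523.07 = 0.4281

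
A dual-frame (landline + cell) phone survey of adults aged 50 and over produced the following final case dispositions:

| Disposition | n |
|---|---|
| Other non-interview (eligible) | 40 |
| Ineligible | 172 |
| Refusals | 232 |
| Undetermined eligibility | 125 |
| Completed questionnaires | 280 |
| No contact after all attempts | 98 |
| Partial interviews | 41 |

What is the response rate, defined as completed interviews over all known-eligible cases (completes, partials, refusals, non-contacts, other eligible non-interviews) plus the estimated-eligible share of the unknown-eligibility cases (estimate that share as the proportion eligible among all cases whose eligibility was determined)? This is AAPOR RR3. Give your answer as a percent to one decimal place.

35.4%

Numerator = 280
Eligible (known) = 280 + 41 + 232 + 98 + 40 = 691
e = 691 / (691 + 172) = 691 / 863 = 0.8007
Estimated eligible among unknowns = 0.8007 × 125 = 100.09
Denominator = 691 + 100.09 = 791.09
RR3 = 280 / 791.09 = 0.3539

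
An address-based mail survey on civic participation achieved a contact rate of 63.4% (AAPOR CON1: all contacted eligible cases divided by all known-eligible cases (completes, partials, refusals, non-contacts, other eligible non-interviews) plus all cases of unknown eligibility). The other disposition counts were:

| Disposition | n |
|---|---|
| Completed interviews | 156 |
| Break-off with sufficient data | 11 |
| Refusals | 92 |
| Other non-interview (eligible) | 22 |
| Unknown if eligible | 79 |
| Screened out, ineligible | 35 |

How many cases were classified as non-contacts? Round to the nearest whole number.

Numerator = 156 + 11 + 92 + 22 = 281
CON1 = 281 / D = 0.634
D = 281 / 0.634 = 443.2
Other denominator terms total 360
non-contacts = 443.2 − 360 ≈ 83

83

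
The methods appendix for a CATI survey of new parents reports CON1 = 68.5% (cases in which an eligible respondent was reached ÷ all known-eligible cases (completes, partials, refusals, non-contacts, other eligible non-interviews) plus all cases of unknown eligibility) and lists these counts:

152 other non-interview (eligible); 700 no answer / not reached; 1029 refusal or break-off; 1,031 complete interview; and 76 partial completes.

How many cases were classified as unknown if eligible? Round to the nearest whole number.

352

Num → 1031 + 76 + 1029 + 152 = 2288
CON1 = 2288 / D = 0.685
D = 2288 / 0.685 = 3340.1
Rest of base = 2988
unknown if eligible = 3340.1 − 2988 ≈ 352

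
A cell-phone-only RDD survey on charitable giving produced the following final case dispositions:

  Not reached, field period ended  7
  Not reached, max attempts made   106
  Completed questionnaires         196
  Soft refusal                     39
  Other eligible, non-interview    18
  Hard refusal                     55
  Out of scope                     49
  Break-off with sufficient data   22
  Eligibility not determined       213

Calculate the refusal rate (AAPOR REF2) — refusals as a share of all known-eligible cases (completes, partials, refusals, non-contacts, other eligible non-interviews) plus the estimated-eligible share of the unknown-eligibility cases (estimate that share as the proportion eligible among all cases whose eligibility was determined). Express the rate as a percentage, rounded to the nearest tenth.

14.8%

Refusals = 55 + 39 = 94
No answer / not reached = 7 + 106 = 113
Top = 94
Eligible (known) = 196 + 22 + 94 + 113 + 18 = 443
e = 443 / (443 + 49) = 443 / 492 = 0.9004
e × U = 0.9004 × 213 = 191.79
Base = 443 + 191.79 = 634.79
REF2 = 94 / 634.79 = 0.1481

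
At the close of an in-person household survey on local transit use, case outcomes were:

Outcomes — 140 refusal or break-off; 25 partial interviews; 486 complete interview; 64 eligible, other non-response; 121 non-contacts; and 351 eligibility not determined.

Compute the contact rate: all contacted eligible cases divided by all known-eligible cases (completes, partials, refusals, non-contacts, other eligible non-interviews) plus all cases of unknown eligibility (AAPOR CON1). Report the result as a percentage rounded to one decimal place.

60.2%

Num: 486 + 25 + 140 + 64 = 715
Denominator: 486 + 25 + 140 + 121 + 64 + 351 = 1187
CON1 = 715 / 1187 = 0.6024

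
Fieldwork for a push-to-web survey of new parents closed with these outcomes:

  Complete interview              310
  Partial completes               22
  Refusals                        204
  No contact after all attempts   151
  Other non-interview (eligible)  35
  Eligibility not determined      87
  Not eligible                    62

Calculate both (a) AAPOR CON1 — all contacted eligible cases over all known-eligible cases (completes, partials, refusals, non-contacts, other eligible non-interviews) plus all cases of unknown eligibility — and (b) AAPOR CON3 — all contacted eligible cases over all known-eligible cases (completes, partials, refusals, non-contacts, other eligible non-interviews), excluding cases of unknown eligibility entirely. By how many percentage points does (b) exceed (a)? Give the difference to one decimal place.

8.5

Num = 310 + 22 + 204 + 35 = 571
Denom = 310 + 22 + 204 + 151 + 35 + 87 = 809
CON1 = 571 / 809 = 0.7058
Denom = 310 + 22 + 204 + 151 + 35 = 722
CON3 = 571 / 722 = 0.7909
Difference = 79.09 − 70.58 = 8.51 percentage points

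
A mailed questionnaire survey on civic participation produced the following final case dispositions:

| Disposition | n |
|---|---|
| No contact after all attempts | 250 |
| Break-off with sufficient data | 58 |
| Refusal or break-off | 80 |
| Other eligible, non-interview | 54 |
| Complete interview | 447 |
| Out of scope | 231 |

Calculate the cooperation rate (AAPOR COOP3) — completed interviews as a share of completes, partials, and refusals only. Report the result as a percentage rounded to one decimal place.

76.4%

Top → 447
Base → 447 + 58 + 80 = 585
COOP3 = 447 / 585 = 0.7641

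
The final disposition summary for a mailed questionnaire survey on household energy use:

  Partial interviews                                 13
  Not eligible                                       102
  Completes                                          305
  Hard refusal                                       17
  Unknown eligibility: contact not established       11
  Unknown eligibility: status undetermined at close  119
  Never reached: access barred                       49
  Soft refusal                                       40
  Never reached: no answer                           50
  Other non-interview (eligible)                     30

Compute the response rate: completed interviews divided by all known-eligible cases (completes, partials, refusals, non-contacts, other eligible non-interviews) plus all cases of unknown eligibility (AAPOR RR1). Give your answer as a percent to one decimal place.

48.1%

Refusal or break-off = 17 + 40 = 57
No answer / not reached = 50 + 49 = 99
Eligibility not determined = 11 + 119 = 130
Num → 305
Denominator → 305 + 13 + 57 + 99 + 30 + 130 = 634
RR1 = 305 / 634 = 0.4811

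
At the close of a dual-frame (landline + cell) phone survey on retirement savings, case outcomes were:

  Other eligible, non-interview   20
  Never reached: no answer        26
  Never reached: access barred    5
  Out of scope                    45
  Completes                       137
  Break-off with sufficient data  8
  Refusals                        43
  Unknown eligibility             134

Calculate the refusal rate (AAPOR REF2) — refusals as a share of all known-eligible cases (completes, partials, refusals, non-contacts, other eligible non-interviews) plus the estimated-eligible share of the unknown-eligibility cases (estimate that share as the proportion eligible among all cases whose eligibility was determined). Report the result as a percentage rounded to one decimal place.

No answer / not reached = 26 + 5 = 31
Numerator → 43
Known eligible → 137 + 8 + 43 + 31 + 20 = 239
e = 239 / (239 + 45) = 239 / 284 = 0.8415
e × U → 0.8415 × 134 = 112.76
Denom → 239 + 112.76 = 351.76
REF2 = 43 / 351.76 = 0.1222

12.2%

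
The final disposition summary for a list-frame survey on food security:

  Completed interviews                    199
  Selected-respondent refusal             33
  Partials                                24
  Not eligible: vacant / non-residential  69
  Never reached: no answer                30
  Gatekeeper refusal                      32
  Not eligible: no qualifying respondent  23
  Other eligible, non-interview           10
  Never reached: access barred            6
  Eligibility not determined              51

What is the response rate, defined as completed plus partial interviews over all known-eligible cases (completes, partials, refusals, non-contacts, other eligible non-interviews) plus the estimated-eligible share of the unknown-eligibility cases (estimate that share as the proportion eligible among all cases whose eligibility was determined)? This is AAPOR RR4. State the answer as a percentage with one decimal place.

59.6%

Refusals = 32 + 33 = 65
No contact after all attempts = 30 + 6 = 36
Screened out, ineligible = 23 + 69 = 92
Top = 199 + 24 = 223
Eligible (known) = 199 + 24 + 65 + 36 + 10 = 334
e = 334 / (334 + 92) = 334 / 426 = 0.7840
Estimated eligible among unknowns = 0.7840 × 51 = 39.98
Base = 334 + 39.98 = 373.98
RR4 = 223 / 373.98 = 0.5963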